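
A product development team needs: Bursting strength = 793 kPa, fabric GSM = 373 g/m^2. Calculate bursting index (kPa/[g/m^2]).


Formula: Bursting Index = Bursting Strength / Fabric GSM
BI = 793 kPa / 373 g/m^2
BI = 2.126 kPa/(g/m^2)

2.126 kPa/(g/m^2)


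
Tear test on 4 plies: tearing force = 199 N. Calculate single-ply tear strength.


Formula: Per-ply strength = Total force / Number of plies
Per-ply = 199 N / 4
Per-ply = 49.75 N

49.75 N


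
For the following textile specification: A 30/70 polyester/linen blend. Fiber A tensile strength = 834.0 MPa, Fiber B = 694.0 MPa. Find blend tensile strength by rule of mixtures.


Formula: Blend property = (fraction_A * property_A) + (fraction_B * property_B)
Step 1: Contribution A = 30/100 * 834.0 MPa = 250.2 MPa
Step 2: Contribution B = 70/100 * 694.0 MPa = 485.8 MPa
Step 3: Blend tensile strength = 250.2 + 485.8 = 736.0 MPa

736.0 MPa


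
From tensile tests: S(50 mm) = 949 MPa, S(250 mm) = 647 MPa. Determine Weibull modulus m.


Formula: m = ln(L1/L2) / ln(S2/S1)
Step 1: ln(L1/L2) = ln(50/250) = -1.60944
Step 2: S2/S1 = 647/949 = 0.68177
Step 3: ln(S2/S1) = ln(0.68177) = -0.38306
Step 4: m = -1.60944 / -0.38306 = 4.20

4.20 (Weibull m)


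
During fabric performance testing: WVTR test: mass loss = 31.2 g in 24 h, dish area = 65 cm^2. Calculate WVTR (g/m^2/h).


Formula: WVTR = mass_loss / (area * time)
Step 1: Convert area: 65 cm^2 = 0.0065 m^2
Step 2: WVTR = 31.2 g / (0.0065 m^2 * 24 h)
Step 3: WVTR = 31.2 / 0.156 = 200.0 g/m^2/h

200.0 g/m^2/h


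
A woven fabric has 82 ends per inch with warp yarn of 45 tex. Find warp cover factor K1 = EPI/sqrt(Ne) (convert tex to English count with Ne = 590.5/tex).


Formula: K1 = EPI / sqrt(Ne), with Ne = 590.5 / tex_warp
Step 1: Ne = 590.5 / 45 = 13.122
Step 2: sqrt(Ne) = sqrt(13.122) = 3.6224
Step 3: K1 = 82 / 3.6224 = 22.6

22.6


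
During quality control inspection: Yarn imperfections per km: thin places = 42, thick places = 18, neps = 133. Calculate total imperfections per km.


Formula: Total = thin places + thick places + neps
Total = 42 + 18 + 133
Total = 193 imperfections/km

193 imperfections/km


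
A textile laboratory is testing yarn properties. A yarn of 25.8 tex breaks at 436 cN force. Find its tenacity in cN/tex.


Formula: Tenacity = Breaking force / Linear density
Tenacity = 436 cN / 25.8 tex
Tenacity = 16.90 cN/tex

16.90 cN/tex


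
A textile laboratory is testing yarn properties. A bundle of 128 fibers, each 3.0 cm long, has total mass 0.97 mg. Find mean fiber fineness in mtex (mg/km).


Formula: fineness (mtex) = mass (mg) / total length (km) = (mass_mg / total_length_m) * 1000
Step 1: Convert fiber length: 3.0 cm = 0.03 m
Step 2: Total fiber length = 128 * 0.03 = 3.84 m
Step 3: Linear density = 0.97 mg / 3.84 m = 0.2526 mg/m
Step 4: fineness = 0.2526 * 1000 = 252.6 mtex

252.6 mtex


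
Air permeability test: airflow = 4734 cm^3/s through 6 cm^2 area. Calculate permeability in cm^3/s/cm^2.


Formula: Air Permeability = Airflow / Test Area
AP = 4734 cm^3/s / 6 cm^2
AP = 789.0 cm^3/s/cm^2

789.0 cm^3/s/cm^2


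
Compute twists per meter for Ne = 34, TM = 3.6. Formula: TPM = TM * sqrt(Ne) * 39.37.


Formula: TPM = TM * sqrt(Ne) * 39.37
Step 1: sqrt(Ne) = sqrt(34) = 5.831
Step 2: TM * sqrt(Ne) = 3.6 * 5.831 = 20.9916
Step 3: TPM = 20.9916 * 39.37 = 826 twists/m

826 twists/m


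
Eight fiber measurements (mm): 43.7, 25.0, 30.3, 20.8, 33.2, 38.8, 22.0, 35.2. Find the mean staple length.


Formula: Mean = sum of lengths / count
Sum = 43.7 + 25.0 + 30.3 + 20.8 + 33.2 + 38.8 + 22.0 + 35.2
Sum = 249.0 mm
Mean = 249.0 / 8 = 31.13 mm

31.13 mm


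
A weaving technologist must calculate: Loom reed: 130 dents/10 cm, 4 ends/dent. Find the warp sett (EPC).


Formula: EPC = (dents per 10 cm * ends per dent) / 10
Step 1: Total ends per 10 cm = 130 * 4 = 520
Step 2: EPC = 520 / 10 = 52.0 ends/cm

52.0 ends/cm


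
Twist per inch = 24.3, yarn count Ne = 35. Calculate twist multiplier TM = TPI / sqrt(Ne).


Formula: TM = TPI / sqrt(Ne)
Step 1: sqrt(Ne) = sqrt(35) = 5.9161
Step 2: TM = 24.3 / 5.9161 = 4.11

4.11 TM


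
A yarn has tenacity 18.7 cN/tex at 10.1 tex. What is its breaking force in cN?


Formula: Breaking force = Tenacity * Linear density
F = 18.7 cN/tex * 10.1 tex
F = 188.87 cN

188.87 cN


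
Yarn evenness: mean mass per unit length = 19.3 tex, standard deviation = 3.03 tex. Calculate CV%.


Formula: CV% = (standard deviation / mean) * 100
Step 1: Ratio = 3.03 / 19.3 = 0.156995
Step 2: CV% = 0.156995 * 100 = 15.6995% ≈ 15.7%

15.7%


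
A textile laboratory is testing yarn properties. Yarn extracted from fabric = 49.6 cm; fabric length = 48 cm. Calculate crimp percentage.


Formula: Crimp% = ((L_yarn - L_fabric) / L_fabric) * 100
Step 1: Extension = 49.6 - 48 = 1.6 cm
Step 2: Crimp% = (1.6 / 48) * 100
Step 3: Crimp% = 0.033333 * 100 = 3.3333% ≈ 3.3%

3.3%


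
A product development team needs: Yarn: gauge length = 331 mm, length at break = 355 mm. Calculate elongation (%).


Formula: Elongation (%) = ((L_break - L0) / L0) * 100
Step 1: Extension = 355 - 331 = 24 mm
Step 2: Elongation = (24 / 331) * 100
Step 3: Elongation = 0.072508 * 100 = 7.2508% ≈ 7.3%

7.3%


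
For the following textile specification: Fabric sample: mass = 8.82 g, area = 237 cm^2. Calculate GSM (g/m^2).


Formula: GSM = mass_g / area_m2
Step 1: Convert area: 237 cm^2 = 237 / 10000 = 0.0237 m^2
Step 2: GSM = 8.82 g / 0.0237 m^2 = 372.2 g/m^2

372.2 g/m^2


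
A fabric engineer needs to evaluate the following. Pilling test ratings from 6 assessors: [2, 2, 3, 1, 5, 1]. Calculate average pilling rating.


Formula: Mean = sum / count
Sum = 2 + 2 + 3 + 1 + 5 + 1 = 14
Mean = 14 / 6 = 2.3

2.3


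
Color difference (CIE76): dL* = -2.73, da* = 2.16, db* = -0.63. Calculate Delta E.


Formula: Delta E = sqrt(dL*^2 + da*^2 + db*^2)
Step 1: dL*^2 = (-2.73)^2 = 7.4529
Step 2: da*^2 = 2.16^2 = 4.6656
Step 3: db*^2 = (-0.63)^2 = 0.3969
Step 4: Sum = 7.4529 + 4.6656 + 0.3969 = 12.5154
Step 5: Delta E = sqrt(12.5154) = 3.54

3.54 Delta E


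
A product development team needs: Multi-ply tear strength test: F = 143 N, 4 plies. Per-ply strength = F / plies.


Formula: Per-ply strength = Total force / Number of plies
Per-ply = 143 N / 4
Per-ply = 35.75 N

35.75 N


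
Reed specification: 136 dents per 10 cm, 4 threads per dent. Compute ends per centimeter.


Formula: EPC = (dents per 10 cm * ends per dent) / 10
Step 1: Total ends per 10 cm = 136 * 4 = 544
Step 2: EPC = 544 / 10 = 54.4 ends/cm

54.4 ends/cm


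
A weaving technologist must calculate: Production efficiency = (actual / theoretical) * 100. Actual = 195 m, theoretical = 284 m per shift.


Formula: Efficiency% = (Actual output / Theoretical output) * 100
Efficiency% = (195 / 284) * 100
Efficiency% = 0.68662 * 100 = 68.662% ≈ 68.7%

68.7%


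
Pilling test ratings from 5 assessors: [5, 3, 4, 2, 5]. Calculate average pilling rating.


Formula: Mean = sum / count
Sum = 5 + 3 + 4 + 2 + 5 = 19
Mean = 19 / 5 = 3.8

3.8


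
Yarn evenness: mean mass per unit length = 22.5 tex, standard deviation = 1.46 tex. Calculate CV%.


Formula: CV% = (standard deviation / mean) * 100
Step 1: Ratio = 1.46 / 22.5 = 0.064889
Step 2: CV% = 0.064889 * 100 = 6.4889% ≈ 6.5%

6.5%


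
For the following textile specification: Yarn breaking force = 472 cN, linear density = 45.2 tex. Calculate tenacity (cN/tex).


Formula: Tenacity = Breaking force / Linear density
Tenacity = 472 cN / 45.2 tex
Tenacity = 10.44 cN/tex

10.44 cN/tex


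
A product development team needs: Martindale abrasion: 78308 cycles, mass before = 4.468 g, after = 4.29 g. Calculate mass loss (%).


Formula: Mass loss% = ((m_before - m_after) / m_before) * 100
Step 1: Mass loss = 4.468 - 4.29 = 0.178 g
Step 2: Ratio = 0.178 / 4.468 = 0.0398389
Step 3: Mass loss% = 0.0398389 * 100 = 3.98389% ≈ 3.98%

3.98%


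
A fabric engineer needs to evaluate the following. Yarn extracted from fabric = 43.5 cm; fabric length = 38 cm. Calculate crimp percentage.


Formula: Crimp% = ((L_yarn - L_fabric) / L_fabric) * 100
Step 1: Extension = 43.5 - 38 = 5.5 cm
Step 2: Crimp% = (5.5 / 38) * 100
Step 3: Crimp% = 0.144737 * 100 = 14.4737% ≈ 14.5%

14.5%


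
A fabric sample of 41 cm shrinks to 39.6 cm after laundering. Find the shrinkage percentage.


Formula: Shrinkage% = ((L_before - L_after) / L_before) * 100
Step 1: Shrinkage = 41 - 39.6 = 1.4 cm
Step 2: Shrinkage% = (1.4 / 41) * 100
Step 3: Shrinkage% = 0.034146 * 100 = 3.4146% ≈ 3.4%

3.4%


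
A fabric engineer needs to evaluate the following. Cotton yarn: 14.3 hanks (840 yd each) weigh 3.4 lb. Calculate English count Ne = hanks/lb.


Formula: Ne = hanks / mass_lb
Substituting: Ne = 14.3 / 3.4
Ne = 4.2

4.2 Ne


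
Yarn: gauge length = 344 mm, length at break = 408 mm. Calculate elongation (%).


Formula: Elongation (%) = ((L_break - L0) / L0) * 100
Step 1: Extension = 408 - 344 = 64 mm
Step 2: Elongation = (64 / 344) * 100
Step 3: Elongation = 0.186047 * 100 = 18.6047% ≈ 18.6%

18.6%


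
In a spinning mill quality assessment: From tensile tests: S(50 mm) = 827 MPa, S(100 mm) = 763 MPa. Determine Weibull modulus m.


Formula: m = ln(L1/L2) / ln(S2/S1)
Step 1: ln(L1/L2) = ln(50/100) = -0.69315
Step 2: S2/S1 = 763/827 = 0.92261
Step 3: ln(S2/S1) = ln(0.92261) = -0.08055
Step 4: m = -0.69315 / -0.08055 = 8.61

8.61 (Weibull m)


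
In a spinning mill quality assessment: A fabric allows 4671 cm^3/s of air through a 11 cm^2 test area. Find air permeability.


Formula: Air Permeability = Airflow / Test Area
AP = 4671 cm^3/s / 11 cm^2
AP = 424.6 cm^3/s/cm^2

424.6 cm^3/s/cm^2


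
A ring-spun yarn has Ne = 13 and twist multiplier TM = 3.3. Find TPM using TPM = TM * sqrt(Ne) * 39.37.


Formula: TPM = TM * sqrt(Ne) * 39.37
Step 1: sqrt(Ne) = sqrt(13) = 3.6056
Step 2: TM * sqrt(Ne) = 3.3 * 3.6056 = 11.8985
Step 3: TPM = 11.8985 * 39.37 = 468 twists/m

468 twists/m


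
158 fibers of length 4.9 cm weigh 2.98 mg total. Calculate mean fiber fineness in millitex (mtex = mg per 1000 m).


Formula: fineness (mtex) = mass (mg) / total length (km) = (mass_mg / total_length_m) * 1000
Step 1: Convert fiber length: 4.9 cm = 0.049 m
Step 2: Total fiber length = 158 * 0.049 = 7.742 m
Step 3: Linear density = 2.98 mg / 7.742 m = 0.3849 mg/m
Step 4: fineness = 0.3849 * 1000 = 384.9 mtex

384.9 mtex


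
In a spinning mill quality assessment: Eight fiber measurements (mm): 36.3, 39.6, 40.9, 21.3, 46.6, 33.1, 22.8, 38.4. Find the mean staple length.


Formula: Mean = sum of lengths / count
Sum = 36.3 + 39.6 + 40.9 + 21.3 + 46.6 + 33.1 + 22.8 + 38.4
Sum = 279.0 mm
Mean = 279.0 / 8 = 34.88 mm

34.88 mm


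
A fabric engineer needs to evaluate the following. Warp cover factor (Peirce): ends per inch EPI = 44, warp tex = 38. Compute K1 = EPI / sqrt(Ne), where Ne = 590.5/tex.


Formula: K1 = EPI / sqrt(Ne), with Ne = 590.5 / tex_warp
Step 1: Ne = 590.5 / 38 = 15.539
Step 2: sqrt(Ne) = sqrt(15.539) = 3.942
Step 3: K1 = 44 / 3.942 = 11.2

11.2


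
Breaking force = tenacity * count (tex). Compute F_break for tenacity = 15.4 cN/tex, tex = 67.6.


Formula: Breaking force = Tenacity * Linear density
F = 15.4 cN/tex * 67.6 tex
F = 1041.04 cN

1041.04 cN


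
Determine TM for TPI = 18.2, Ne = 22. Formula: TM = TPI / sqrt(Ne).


Formula: TM = TPI / sqrt(Ne)
Step 1: sqrt(Ne) = sqrt(22) = 4.6904
Step 2: TM = 18.2 / 4.6904 = 3.88

3.88 TM


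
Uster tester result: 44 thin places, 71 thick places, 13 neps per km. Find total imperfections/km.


Formula: Total = thin places + thick places + neps
Total = 44 + 71 + 13
Total = 128 imperfections/km

128 imperfections/km


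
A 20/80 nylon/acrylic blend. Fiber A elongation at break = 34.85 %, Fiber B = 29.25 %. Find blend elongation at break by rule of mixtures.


Formula: Blend property = (fraction_A * property_A) + (fraction_B * property_B)
Step 1: Contribution A = 20/100 * 34.85 % = 6.97 %
Step 2: Contribution B = 80/100 * 29.25 % = 23.4 %
Step 3: Blend elongation at break = 6.97 + 23.4 = 30.37 %

30.37 %


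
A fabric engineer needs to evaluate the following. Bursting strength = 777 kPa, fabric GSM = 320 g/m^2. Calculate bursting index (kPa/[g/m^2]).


Formula: Bursting Index = Bursting Strength / Fabric GSM
BI = 777 kPa / 320 g/m^2
BI = 2.428 kPa/(g/m^2)

2.428 kPa/(g/m^2)


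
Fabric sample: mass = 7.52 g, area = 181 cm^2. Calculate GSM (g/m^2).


Formula: GSM = mass_g / area_m2
Step 1: Convert area: 181 cm^2 = 181 / 10000 = 0.0181 m^2
Step 2: GSM = 7.52 g / 0.0181 m^2 = 415.5 g/m^2

415.5 g/m^2


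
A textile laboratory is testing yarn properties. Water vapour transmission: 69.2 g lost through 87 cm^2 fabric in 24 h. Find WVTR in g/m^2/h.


Formula: WVTR = mass_loss / (area * time)
Step 1: Convert area: 87 cm^2 = 0.0087 m^2
Step 2: WVTR = 69.2 g / (0.0087 m^2 * 24 h)
Step 3: WVTR = 69.2 / 0.2088 = 331.4 g/m^2/h

331.4 g/m^2/h


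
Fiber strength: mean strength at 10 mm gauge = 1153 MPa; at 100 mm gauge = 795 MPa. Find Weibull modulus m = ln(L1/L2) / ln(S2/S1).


Formula: m = ln(L1/L2) / ln(S2/S1)
Step 1: ln(L1/L2) = ln(10/100) = -2.30259
Step 2: S2/S1 = 795/1153 = 0.68951
Step 3: ln(S2/S1) = ln(0.68951) = -0.37177
Step 4: m = -2.30259 / -0.37177 = 6.19

6.19 (Weibull m)


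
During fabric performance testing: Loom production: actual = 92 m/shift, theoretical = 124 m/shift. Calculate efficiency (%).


Formula: Efficiency% = (Actual output / Theoretical output) * 100
Efficiency% = (92 / 124) * 100
Efficiency% = 0.741935 * 100 = 74.1935% ≈ 74.2%

74.2%


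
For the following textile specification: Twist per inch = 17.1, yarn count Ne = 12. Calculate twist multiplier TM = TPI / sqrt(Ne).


Formula: TM = TPI / sqrt(Ne)
Step 1: sqrt(Ne) = sqrt(12) = 3.4641
Step 2: TM = 17.1 / 3.4641 = 4.94

4.94 TM


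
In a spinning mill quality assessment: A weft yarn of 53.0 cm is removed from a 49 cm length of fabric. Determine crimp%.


Formula: Crimp% = ((L_yarn - L_fabric) / L_fabric) * 100
Step 1: Extension = 53.0 - 49 = 4.0 cm
Step 2: Crimp% = (4.0 / 49) * 100
Step 3: Crimp% = 0.081633 * 100 = 8.1633% ≈ 8.2%

8.2%


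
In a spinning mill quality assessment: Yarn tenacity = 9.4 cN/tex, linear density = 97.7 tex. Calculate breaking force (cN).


Formula: Breaking force = Tenacity * Linear density
F = 9.4 cN/tex * 97.7 tex
F = 918.38 cN

918.38 cN


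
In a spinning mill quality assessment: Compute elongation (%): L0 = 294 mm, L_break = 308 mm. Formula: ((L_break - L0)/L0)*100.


Formula: Elongation (%) = ((L_break - L0) / L0) * 100
Step 1: Extension = 308 - 294 = 14 mm
Step 2: Elongation = (14 / 294) * 100
Step 3: Elongation = 0.047619 * 100 = 4.7619% ≈ 4.8%

4.8%


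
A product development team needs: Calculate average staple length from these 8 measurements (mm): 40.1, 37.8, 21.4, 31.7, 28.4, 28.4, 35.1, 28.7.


Formula: Mean = sum of lengths / count
Sum = 40.1 + 37.8 + 21.4 + 31.7 + 28.4 + 28.4 + 35.1 + 28.7
Sum = 251.6 mm
Mean = 251.6 / 8 = 31.45 mm

31.45 mm


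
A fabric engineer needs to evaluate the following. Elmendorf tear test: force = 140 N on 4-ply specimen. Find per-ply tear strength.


Formula: Per-ply strength = Total force / Number of plies
Per-ply = 140 N / 4
Per-ply = 35 N

35 N


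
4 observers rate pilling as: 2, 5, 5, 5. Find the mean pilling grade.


Formula: Mean = sum / count
Sum = 2 + 5 + 5 + 5 = 17
Mean = 17 / 4 = 4.3

4.3


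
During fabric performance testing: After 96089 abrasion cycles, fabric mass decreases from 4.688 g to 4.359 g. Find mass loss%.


Formula: Mass loss% = ((m_before - m_after) / m_before) * 100
Step 1: Mass loss = 4.688 - 4.359 = 0.329 g
Step 2: Ratio = 0.329 / 4.688 = 0.0701792
Step 3: Mass loss% = 0.0701792 * 100 = 7.01792% ≈ 7.02%

7.02%


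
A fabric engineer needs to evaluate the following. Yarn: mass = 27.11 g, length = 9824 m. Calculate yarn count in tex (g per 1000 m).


Formula: Tex = (mass_g / length_m) * 1000
Substituting: Tex = (27.11 / 9824) * 1000
Intermediate: 27.11 / 9824 = 0.00275957 g/m
Tex = 0.00275957 * 1000 = 2.76 tex

2.76 tex


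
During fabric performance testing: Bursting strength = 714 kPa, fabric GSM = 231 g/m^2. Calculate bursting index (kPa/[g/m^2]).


Formula: Bursting Index = Bursting Strength / Fabric GSM
BI = 714 kPa / 231 g/m^2
BI = 3.091 kPa/(g/m^2)

3.091 kPa/(g/m^2)


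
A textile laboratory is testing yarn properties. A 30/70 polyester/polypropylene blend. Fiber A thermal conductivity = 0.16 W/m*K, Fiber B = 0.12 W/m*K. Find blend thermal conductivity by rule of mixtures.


Formula: Blend property = (fraction_A * property_A) + (fraction_B * property_B)
Step 1: Contribution A = 30/100 * 0.16 W/m*K = 0.048 W/m*K
Step 2: Contribution B = 70/100 * 0.12 W/m*K = 0.084 W/m*K
Step 3: Blend thermal conductivity = 0.048 + 0.084 = 0.132 W/m*K

0.132 W/m*K


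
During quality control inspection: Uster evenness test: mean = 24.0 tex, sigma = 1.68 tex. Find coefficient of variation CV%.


Formula: CV% = (standard deviation / mean) * 100
Step 1: Ratio = 1.68 / 24.0 = 0.07
Step 2: CV% = 0.07 * 100 = 7.0%

7.0%


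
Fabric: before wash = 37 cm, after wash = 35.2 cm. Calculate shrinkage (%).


Formula: Shrinkage% = ((L_before - L_after) / L_before) * 100
Step 1: Shrinkage = 37 - 35.2 = 1.8 cm
Step 2: Shrinkage% = (1.8 / 37) * 100
Step 3: Shrinkage% = 0.048649 * 100 = 4.8649% ≈ 4.9%

4.9%


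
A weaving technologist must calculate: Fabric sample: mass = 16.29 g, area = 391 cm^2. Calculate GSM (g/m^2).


Formula: GSM = mass_g / area_m2
Step 1: Convert area: 391 cm^2 = 391 / 10000 = 0.0391 m^2
Step 2: GSM = 16.29 g / 0.0391 m^2 = 416.6 g/m^2

416.6 g/m^2


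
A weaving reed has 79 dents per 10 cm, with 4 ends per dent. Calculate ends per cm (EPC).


Formula: EPC = (dents per 10 cm * ends per dent) / 10
Step 1: Total ends per 10 cm = 79 * 4 = 316
Step 2: EPC = 316 / 10 = 31.6 ends/cm

31.6 ends/cm


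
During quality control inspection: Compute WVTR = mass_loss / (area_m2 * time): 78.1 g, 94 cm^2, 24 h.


Formula: WVTR = mass_loss / (area * time)
Step 1: Convert area: 94 cm^2 = 0.0094 m^2
Step 2: WVTR = 78.1 g / (0.0094 m^2 * 24 h)
Step 3: WVTR = 78.1 / 0.2256 = 346.2 g/m^2/h

346.2 g/m^2/h


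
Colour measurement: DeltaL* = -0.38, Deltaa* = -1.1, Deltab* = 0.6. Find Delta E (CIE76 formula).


Formula: Delta E = sqrt(dL*^2 + da*^2 + db*^2)
Step 1: dL*^2 = (-0.38)^2 = 0.1444
Step 2: da*^2 = (-1.1)^2 = 1.21
Step 3: db*^2 = 0.6^2 = 0.36
Step 4: Sum = 0.1444 + 1.21 + 0.36 = 1.7144
Step 5: Delta E = sqrt(1.7144) = 1.31

1.31 Delta E


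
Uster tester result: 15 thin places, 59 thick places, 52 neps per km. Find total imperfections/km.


Formula: Total = thin places + thick places + neps
Total = 15 + 59 + 52
Total = 126 imperfections/km

126 imperfections/km


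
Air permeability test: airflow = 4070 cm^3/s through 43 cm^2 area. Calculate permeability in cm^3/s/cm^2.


Formula: Air Permeability = Airflow / Test Area
AP = 4070 cm^3/s / 43 cm^2
AP = 94.7 cm^3/s/cm^2

94.7 cm^3/s/cm^2


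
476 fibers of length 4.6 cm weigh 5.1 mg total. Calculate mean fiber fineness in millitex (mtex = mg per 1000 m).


Formula: fineness (mtex) = mass (mg) / total length (km) = (mass_mg / total_length_m) * 1000
Step 1: Convert fiber length: 4.6 cm = 0.046 m
Step 2: Total fiber length = 476 * 0.046 = 21.896 m
Step 3: Linear density = 5.1 mg / 21.896 m = 0.2329 mg/m
Step 4: fineness = 0.2329 * 1000 = 232.9 mtex

232.9 mtex


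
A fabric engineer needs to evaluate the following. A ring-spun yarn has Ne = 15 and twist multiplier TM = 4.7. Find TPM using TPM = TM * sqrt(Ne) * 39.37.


Formula: TPM = TM * sqrt(Ne) * 39.37
Step 1: sqrt(Ne) = sqrt(15) = 3.873
Step 2: TM * sqrt(Ne) = 4.7 * 3.873 = 18.2031
Step 3: TPM = 18.2031 * 39.37 = 717 twists/m

717 twists/m


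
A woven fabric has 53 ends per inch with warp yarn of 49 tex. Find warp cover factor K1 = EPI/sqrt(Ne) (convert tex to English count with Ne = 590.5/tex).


Formula: K1 = EPI / sqrt(Ne), with Ne = 590.5 / tex_warp
Step 1: Ne = 590.5 / 49 = 12.051
Step 2: sqrt(Ne) = sqrt(12.051) = 3.4715
Step 3: K1 = 53 / 3.4715 = 15.3

15.3


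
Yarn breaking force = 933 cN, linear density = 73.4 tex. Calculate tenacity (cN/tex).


Formula: Tenacity = Breaking force / Linear density
Tenacity = 933 cN / 73.4 tex
Tenacity = 12.71 cN/tex

12.71 cN/tex


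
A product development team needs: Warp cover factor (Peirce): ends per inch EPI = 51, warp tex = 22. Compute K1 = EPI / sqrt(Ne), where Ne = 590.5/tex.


Formula: K1 = EPI / sqrt(Ne), with Ne = 590.5 / tex_warp
Step 1: Ne = 590.5 / 22 = 26.841
Step 2: sqrt(Ne) = sqrt(26.841) = 5.1808
Step 3: K1 = 51 / 5.1808 = 9.8

9.8


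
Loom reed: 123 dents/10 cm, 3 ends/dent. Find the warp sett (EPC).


Formula: EPC = (dents per 10 cm * ends per dent) / 10
Step 1: Total ends per 10 cm = 123 * 3 = 369
Step 2: EPC = 369 / 10 = 36.9 ends/cm

36.9 ends/cm


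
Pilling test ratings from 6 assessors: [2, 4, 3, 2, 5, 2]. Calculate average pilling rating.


Formula: Mean = sum / count
Sum = 2 + 4 + 3 + 2 + 5 + 2 = 18
Mean = 18 / 6 = 3.0

3.0


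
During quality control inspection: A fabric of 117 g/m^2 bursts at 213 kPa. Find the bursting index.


Formula: Bursting Index = Bursting Strength / Fabric GSM
BI = 213 kPa / 117 g/m^2
BI = 1.821 kPa/(g/m^2)

1.821 kPa/(g/m^2)


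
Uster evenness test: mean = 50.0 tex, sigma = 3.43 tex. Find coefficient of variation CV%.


Formula: CV% = (standard deviation / mean) * 100
Step 1: Ratio = 3.43 / 50.0 = 0.0686
Step 2: CV% = 0.0686 * 100 = 6.86% ≈ 6.9%

6.9%


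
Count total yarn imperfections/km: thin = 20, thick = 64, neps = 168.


Formula: Total = thin places + thick places + neps
Total = 20 + 64 + 168
Total = 252 imperfections/km

252 imperfections/km


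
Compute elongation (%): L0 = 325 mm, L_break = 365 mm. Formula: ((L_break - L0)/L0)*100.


Formula: Elongation (%) = ((L_break - L0) / L0) * 100
Step 1: Extension = 365 - 325 = 40 mm
Step 2: Elongation = (40 / 325) * 100
Step 3: Elongation = 0.123077 * 100 = 12.3077% ≈ 12.3%

12.3%


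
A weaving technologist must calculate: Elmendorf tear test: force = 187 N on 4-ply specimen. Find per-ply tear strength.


Formula: Per-ply strength = Total force / Number of plies
Per-ply = 187 N / 4
Per-ply = 46.75 N

46.75 N


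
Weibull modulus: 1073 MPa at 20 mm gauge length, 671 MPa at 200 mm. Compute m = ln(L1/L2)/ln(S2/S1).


Formula: m = ln(L1/L2) / ln(S2/S1)
Step 1: ln(L1/L2) = ln(20/200) = -2.30259
Step 2: S2/S1 = 671/1073 = 0.62535
Step 3: ln(S2/S1) = ln(0.62535) = -0.46944
Step 4: m = -2.30259 / -0.46944 = 4.90

4.90 (Weibull m)


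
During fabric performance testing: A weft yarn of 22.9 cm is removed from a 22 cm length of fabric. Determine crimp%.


Formula: Crimp% = ((L_yarn - L_fabric) / L_fabric) * 100
Step 1: Extension = 22.9 - 22 = 0.9 cm
Step 2: Crimp% = (0.9 / 22) * 100
Step 3: Crimp% = 0.040909 * 100 = 4.0909% ≈ 4.1%

4.1%


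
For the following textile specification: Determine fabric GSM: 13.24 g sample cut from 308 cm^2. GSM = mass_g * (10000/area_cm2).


Formula: GSM = mass_g / area_m2
Step 1: Convert area: 308 cm^2 = 308 / 10000 = 0.0308 m^2
Step 2: GSM = 13.24 g / 0.0308 m^2 = 429.9 g/m^2

429.9 g/m^2


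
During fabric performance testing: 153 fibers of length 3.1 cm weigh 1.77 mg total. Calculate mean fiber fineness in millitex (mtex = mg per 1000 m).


Formula: fineness (mtex) = mass (mg) / total length (km) = (mass_mg / total_length_m) * 1000
Step 1: Convert fiber length: 3.1 cm = 0.031 m
Step 2: Total fiber length = 153 * 0.031 = 4.743 m
Step 3: Linear density = 1.77 mg / 4.743 m = 0.3732 mg/m
Step 4: fineness = 0.3732 * 1000 = 373.2 mtex

373.2 mtex


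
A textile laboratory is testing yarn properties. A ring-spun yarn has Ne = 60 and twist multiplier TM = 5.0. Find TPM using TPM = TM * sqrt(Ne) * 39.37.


Formula: TPM = TM * sqrt(Ne) * 39.37
Step 1: sqrt(Ne) = sqrt(60) = 7.746
Step 2: TM * sqrt(Ne) = 5.0 * 7.746 = 38.73
Step 3: TPM = 38.73 * 39.37 = 1525 twists/m

1525 twists/m


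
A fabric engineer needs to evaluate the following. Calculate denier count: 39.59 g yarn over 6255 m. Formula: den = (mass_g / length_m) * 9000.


Formula: den = (mass_g / length_m) * 9000
Substituting: den = (39.59 / 6255) * 9000
Intermediate: 39.59 / 6255 = 0.00632934 g/m
den = 0.00632934 * 9000 = 57.0 denier

57.0 denier


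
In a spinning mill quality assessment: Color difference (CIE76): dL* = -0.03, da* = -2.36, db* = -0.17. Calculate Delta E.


Formula: Delta E = sqrt(dL*^2 + da*^2 + db*^2)
Step 1: dL*^2 = (-0.03)^2 = 0.0009
Step 2: da*^2 = (-2.36)^2 = 5.5696
Step 3: db*^2 = (-0.17)^2 = 0.0289
Step 4: Sum = 0.0009 + 5.5696 + 0.0289 = 5.5994
Step 5: Delta E = sqrt(5.5994) = 2.37

2.37 Delta E


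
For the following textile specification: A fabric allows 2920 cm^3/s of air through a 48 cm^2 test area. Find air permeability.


Formula: Air Permeability = Airflow / Test Area
AP = 2920 cm^3/s / 48 cm^2
AP = 60.8 cm^3/s/cm^2

60.8 cm^3/s/cm^2


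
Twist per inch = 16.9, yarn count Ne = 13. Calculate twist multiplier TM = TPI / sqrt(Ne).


Formula: TM = TPI / sqrt(Ne)
Step 1: sqrt(Ne) = sqrt(13) = 3.6056
Step 2: TM = 16.9 / 3.6056 = 4.69

4.69 TM


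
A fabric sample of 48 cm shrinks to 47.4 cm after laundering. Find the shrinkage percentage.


Formula: Shrinkage% = ((L_before - L_after) / L_before) * 100
Step 1: Shrinkage = 48 - 47.4 = 0.6 cm
Step 2: Shrinkage% = (0.6 / 48) * 100
Step 3: Shrinkage% = 0.0125 * 100 = 1.25% ≈ 1.3%

1.3%


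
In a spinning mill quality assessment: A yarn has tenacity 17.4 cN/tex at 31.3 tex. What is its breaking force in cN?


Formula: Breaking force = Tenacity * Linear density
F = 17.4 cN/tex * 31.3 tex
F = 544.62 cN

544.62 cN


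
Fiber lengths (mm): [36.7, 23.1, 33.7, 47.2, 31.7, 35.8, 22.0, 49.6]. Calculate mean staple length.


Formula: Mean = sum of lengths / count
Sum = 36.7 + 23.1 + 33.7 + 47.2 + 31.7 + 35.8 + 22.0 + 49.6
Sum = 279.8 mm
Mean = 279.8 / 8 = 34.98 mm

34.98 mm


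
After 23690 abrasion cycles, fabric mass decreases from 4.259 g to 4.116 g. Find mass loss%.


Formula: Mass loss% = ((m_before - m_after) / m_before) * 100
Step 1: Mass loss = 4.259 - 4.116 = 0.143 g
Step 2: Ratio = 0.143 / 4.259 = 0.033576
Step 3: Mass loss% = 0.033576 * 100 = 3.3576% ≈ 3.36%

3.36%


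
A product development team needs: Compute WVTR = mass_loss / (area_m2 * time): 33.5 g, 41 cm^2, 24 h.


Formula: WVTR = mass_loss / (area * time)
Step 1: Convert area: 41 cm^2 = 0.0041 m^2
Step 2: WVTR = 33.5 g / (0.0041 m^2 * 24 h)
Step 3: WVTR = 33.5 / 0.0984 = 340.4 g/m^2/h

340.4 g/m^2/h


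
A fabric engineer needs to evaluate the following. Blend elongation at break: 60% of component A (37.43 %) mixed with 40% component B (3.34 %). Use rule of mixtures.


Formula: Blend property = (fraction_A * property_A) + (fraction_B * property_B)
Step 1: Contribution A = 60/100 * 37.43 % = 22.458 %
Step 2: Contribution B = 40/100 * 3.34 % = 1.336 %
Step 3: Blend elongation at break = 22.458 + 1.336 = 23.794 %

23.794 %


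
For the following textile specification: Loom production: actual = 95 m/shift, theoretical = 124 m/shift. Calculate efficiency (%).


Formula: Efficiency% = (Actual output / Theoretical output) * 100
Efficiency% = (95 / 124) * 100
Efficiency% = 0.766129 * 100 = 76.6129% ≈ 76.6%

76.6%


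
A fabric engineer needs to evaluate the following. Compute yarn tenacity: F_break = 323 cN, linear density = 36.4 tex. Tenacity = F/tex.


Formula: Tenacity = Breaking force / Linear density
Tenacity = 323 cN / 36.4 tex
Tenacity = 8.87 cN/tex

8.87 cN/tex


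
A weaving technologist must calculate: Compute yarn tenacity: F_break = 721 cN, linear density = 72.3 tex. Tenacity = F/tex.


Formula: Tenacity = Breaking force / Linear density
Tenacity = 721 cN / 72.3 tex
Tenacity = 9.97 cN/tex

9.97 cN/tex


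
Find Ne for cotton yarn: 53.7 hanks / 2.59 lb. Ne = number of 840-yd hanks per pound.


Formula: Ne = hanks / mass_lb
Substituting: Ne = 53.7 / 2.59
Ne = 20.7

20.7 Ne


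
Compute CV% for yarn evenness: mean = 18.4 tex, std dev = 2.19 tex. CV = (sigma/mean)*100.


Formula: CV% = (standard deviation / mean) * 100
Step 1: Ratio = 2.19 / 18.4 = 0.119022
Step 2: CV% = 0.119022 * 100 = 11.9022% ≈ 11.9%

11.9%


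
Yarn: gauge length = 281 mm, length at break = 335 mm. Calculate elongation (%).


Formula: Elongation (%) = ((L_break - L0) / L0) * 100
Step 1: Extension = 335 - 281 = 54 mm
Step 2: Elongation = (54 / 281) * 100
Step 3: Elongation = 0.192171 * 100 = 19.2171% ≈ 19.2%

19.2%


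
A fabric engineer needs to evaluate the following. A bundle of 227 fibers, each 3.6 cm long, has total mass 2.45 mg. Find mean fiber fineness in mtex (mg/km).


Formula: fineness (mtex) = mass (mg) / total length (km) = (mass_mg / total_length_m) * 1000
Step 1: Convert fiber length: 3.6 cm = 0.036 m
Step 2: Total fiber length = 227 * 0.036 = 8.172 m
Step 3: Linear density = 2.45 mg / 8.172 m = 0.2998 mg/m
Step 4: fineness = 0.2998 * 1000 = 299.8 mtex

299.8 mtex


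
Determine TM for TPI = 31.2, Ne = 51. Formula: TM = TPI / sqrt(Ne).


Formula: TM = TPI / sqrt(Ne)
Step 1: sqrt(Ne) = sqrt(51) = 7.1414
Step 2: TM = 31.2 / 7.1414 = 4.37

4.37 TM


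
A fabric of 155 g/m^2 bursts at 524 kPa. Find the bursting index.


Formula: Bursting Index = Bursting Strength / Fabric GSM
BI = 524 kPa / 155 g/m^2
BI = 3.381 kPa/(g/m^2)

3.381 kPa/(g/m^2)


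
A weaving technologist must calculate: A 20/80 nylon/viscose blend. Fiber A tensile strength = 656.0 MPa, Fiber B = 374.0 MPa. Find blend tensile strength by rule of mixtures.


Formula: Blend property = (fraction_A * property_A) + (fraction_B * property_B)
Step 1: Contribution A = 20/100 * 656.0 MPa = 131.2 MPa
Step 2: Contribution B = 80/100 * 374.0 MPa = 299.2 MPa
Step 3: Blend tensile strength = 131.2 + 299.2 = 430.4 MPa

430.4 MPa


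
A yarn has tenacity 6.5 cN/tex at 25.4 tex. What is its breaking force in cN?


Formula: Breaking force = Tenacity * Linear density
F = 6.5 cN/tex * 25.4 tex
F = 165.10 cN

165.10 cN


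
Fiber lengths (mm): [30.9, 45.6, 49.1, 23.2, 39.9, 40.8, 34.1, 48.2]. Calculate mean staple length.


Formula: Mean = sum of lengths / count
Sum = 30.9 + 45.6 + 49.1 + 23.2 + 39.9 + 40.8 + 34.1 + 48.2
Sum = 311.8 mm
Mean = 311.8 / 8 = 38.98 mm

38.98 mm


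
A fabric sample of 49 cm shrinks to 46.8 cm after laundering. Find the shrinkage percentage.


Formula: Shrinkage% = ((L_before - L_after) / L_before) * 100
Step 1: Shrinkage = 49 - 46.8 = 2.2 cm
Step 2: Shrinkage% = (2.2 / 49) * 100
Step 3: Shrinkage% = 0.044898 * 100 = 4.4898% ≈ 4.5%

4.5%


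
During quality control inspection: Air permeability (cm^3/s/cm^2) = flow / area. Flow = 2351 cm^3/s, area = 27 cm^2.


Formula: Air Permeability = Airflow / Test Area
AP = 2351 cm^3/s / 27 cm^2
AP = 87.1 cm^3/s/cm^2

87.1 cm^3/s/cm^2


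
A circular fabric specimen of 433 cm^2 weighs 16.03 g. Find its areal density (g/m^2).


Formula: GSM = mass_g / area_m2
Step 1: Convert area: 433 cm^2 = 433 / 10000 = 0.0433 m^2
Step 2: GSM = 16.03 g / 0.0433 m^2 = 370.2 g/m^2

370.2 g/m^2


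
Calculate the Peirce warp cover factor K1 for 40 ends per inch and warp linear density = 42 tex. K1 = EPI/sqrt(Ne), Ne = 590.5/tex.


Formula: K1 = EPI / sqrt(Ne), with Ne = 590.5 / tex_warp
Step 1: Ne = 590.5 / 42 = 14.06
Step 2: sqrt(Ne) = sqrt(14.06) = 3.7497
Step 3: K1 = 40 / 3.7497 = 10.7

10.7


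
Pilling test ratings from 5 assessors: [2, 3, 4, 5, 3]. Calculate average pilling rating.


Formula: Mean = sum / count
Sum = 2 + 3 + 4 + 5 + 3 = 17
Mean = 17 / 5 = 3.4

3.4


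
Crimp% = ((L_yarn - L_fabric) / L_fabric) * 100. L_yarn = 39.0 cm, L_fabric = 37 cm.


Formula: Crimp% = ((L_yarn - L_fabric) / L_fabric) * 100
Step 1: Extension = 39.0 - 37 = 2.0 cm
Step 2: Crimp% = (2.0 / 37) * 100
Step 3: Crimp% = 0.054054 * 100 = 5.4054% ≈ 5.4%

5.4%


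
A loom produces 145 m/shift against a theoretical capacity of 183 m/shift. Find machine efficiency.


Formula: Efficiency% = (Actual output / Theoretical output) * 100
Efficiency% = (145 / 183) * 100
Efficiency% = 0.79235 * 100 = 79.235% ≈ 79.2%

79.2%


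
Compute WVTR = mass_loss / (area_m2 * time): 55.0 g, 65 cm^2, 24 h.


Formula: WVTR = mass_loss / (area * time)
Step 1: Convert area: 65 cm^2 = 0.0065 m^2
Step 2: WVTR = 55.0 g / (0.0065 m^2 * 24 h)
Step 3: WVTR = 55.0 / 0.156 = 352.6 g/m^2/h

352.6 g/m^2/h


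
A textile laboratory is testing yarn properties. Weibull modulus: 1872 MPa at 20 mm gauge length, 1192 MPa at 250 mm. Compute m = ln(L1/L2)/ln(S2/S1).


Formula: m = ln(L1/L2) / ln(S2/S1)
Step 1: ln(L1/L2) = ln(20/250) = -2.52573
Step 2: S2/S1 = 1192/1872 = 0.63675
Step 3: ln(S2/S1) = ln(0.63675) = -0.45138
Step 4: m = -2.52573 / -0.45138 = 5.60

5.60 (Weibull m)


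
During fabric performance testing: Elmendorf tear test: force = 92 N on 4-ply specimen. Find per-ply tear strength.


Formula: Per-ply strength = Total force / Number of plies
Per-ply = 92 N / 4
Per-ply = 23 N

23 N


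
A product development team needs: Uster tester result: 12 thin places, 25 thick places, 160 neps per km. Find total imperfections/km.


Formula: Total = thin places + thick places + neps
Total = 12 + 25 + 160
Total = 197 imperfections/km

197 imperfections/km


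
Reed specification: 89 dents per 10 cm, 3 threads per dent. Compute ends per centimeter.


Formula: EPC = (dents per 10 cm * ends per dent) / 10
Step 1: Total ends per 10 cm = 89 * 3 = 267
Step 2: EPC = 267 / 10 = 26.7 ends/cm

26.7 ends/cm


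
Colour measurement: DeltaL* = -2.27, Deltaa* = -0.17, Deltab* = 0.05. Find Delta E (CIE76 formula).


Formula: Delta E = sqrt(dL*^2 + da*^2 + db*^2)
Step 1: dL*^2 = (-2.27)^2 = 5.1529
Step 2: da*^2 = (-0.17)^2 = 0.0289
Step 3: db*^2 = 0.05^2 = 0.0025
Step 4: Sum = 5.1529 + 0.0289 + 0.0025 = 5.1843
Step 5: Delta E = sqrt(5.1843) = 2.28

2.28 Delta E


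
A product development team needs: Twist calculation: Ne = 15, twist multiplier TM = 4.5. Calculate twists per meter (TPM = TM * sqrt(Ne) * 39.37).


Formula: TPM = TM * sqrt(Ne) * 39.37
Step 1: sqrt(Ne) = sqrt(15) = 3.873
Step 2: TM * sqrt(Ne) = 4.5 * 3.873 = 17.4285
Step 3: TPM = 17.4285 * 39.37 = 686 twists/m

686 twists/m


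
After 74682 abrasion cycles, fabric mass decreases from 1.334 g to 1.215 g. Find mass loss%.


Formula: Mass loss% = ((m_before - m_after) / m_before) * 100
Step 1: Mass loss = 1.334 - 1.215 = 0.119 g
Step 2: Ratio = 0.119 / 1.334 = 0.0892054
Step 3: Mass loss% = 0.0892054 * 100 = 8.92054% ≈ 8.92%

8.92%


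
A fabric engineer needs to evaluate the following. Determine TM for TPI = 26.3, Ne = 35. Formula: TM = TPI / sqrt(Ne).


Formula: TM = TPI / sqrt(Ne)
Step 1: sqrt(Ne) = sqrt(35) = 5.9161
Step 2: TM = 26.3 / 5.9161 = 4.45

4.45 TM


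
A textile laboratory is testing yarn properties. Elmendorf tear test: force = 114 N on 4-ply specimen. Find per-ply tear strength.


Formula: Per-ply strength = Total force / Number of plies
Per-ply = 114 N / 4
Per-ply = 28.5 N

28.5 N


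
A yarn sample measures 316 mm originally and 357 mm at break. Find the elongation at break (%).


Formula: Elongation (%) = ((L_break - L0) / L0) * 100
Step 1: Extension = 357 - 316 = 41 mm
Step 2: Elongation = (41 / 316) * 100
Step 3: Elongation = 0.129747 * 100 = 12.9747% ≈ 13.0%

13.0%


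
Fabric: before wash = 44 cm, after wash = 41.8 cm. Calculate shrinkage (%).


Formula: Shrinkage% = ((L_before - L_after) / L_before) * 100
Step 1: Shrinkage = 44 - 41.8 = 2.2 cm
Step 2: Shrinkage% = (2.2 / 44) * 100
Step 3: Shrinkage% = 0.05 * 100 = 5.0%

5.0%


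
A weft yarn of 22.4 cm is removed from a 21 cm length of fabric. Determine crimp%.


Formula: Crimp% = ((L_yarn - L_fabric) / L_fabric) * 100
Step 1: Extension = 22.4 - 21 = 1.4 cm
Step 2: Crimp% = (1.4 / 21) * 100
Step 3: Crimp% = 0.066667 * 100 = 6.6667% ≈ 6.7%

6.7%


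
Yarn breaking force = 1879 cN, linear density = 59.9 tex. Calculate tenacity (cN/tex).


Formula: Tenacity = Breaking force / Linear density
Tenacity = 1879 cN / 59.9 tex
Tenacity = 31.37 cN/tex

31.37 cN/tex


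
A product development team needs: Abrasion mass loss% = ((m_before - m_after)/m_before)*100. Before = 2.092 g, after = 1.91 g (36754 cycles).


Formula: Mass loss% = ((m_before - m_after) / m_before) * 100
Step 1: Mass loss = 2.092 - 1.91 = 0.182 g
Step 2: Ratio = 0.182 / 2.092 = 0.0869981
Step 3: Mass loss% = 0.0869981 * 100 = 8.69981% ≈ 8.70%

8.70%


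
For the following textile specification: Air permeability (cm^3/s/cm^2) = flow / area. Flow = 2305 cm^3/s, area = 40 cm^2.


Formula: Air Permeability = Airflow / Test Area
AP = 2305 cm^3/s / 40 cm^2
AP = 57.6 cm^3/s/cm^2

57.6 cm^3/s/cm^2


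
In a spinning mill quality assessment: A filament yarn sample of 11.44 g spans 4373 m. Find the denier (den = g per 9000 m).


Formula: den = (mass_g / length_m) * 9000
Substituting: den = (11.44 / 4373) * 9000
Intermediate: 11.44 / 4373 = 0.00261605 g/m
den = 0.00261605 * 9000 = 23.5 denier

23.5 denier


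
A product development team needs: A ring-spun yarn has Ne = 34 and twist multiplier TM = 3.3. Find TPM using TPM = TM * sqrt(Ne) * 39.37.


Formula: TPM = TM * sqrt(Ne) * 39.37
Step 1: sqrt(Ne) = sqrt(34) = 5.831
Step 2: TM * sqrt(Ne) = 3.3 * 5.831 = 19.2423
Step 3: TPM = 19.2423 * 39.37 = 758 twists/m

758 twists/m


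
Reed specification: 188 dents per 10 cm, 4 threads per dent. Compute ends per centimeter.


Formula: EPC = (dents per 10 cm * ends per dent) / 10
Step 1: Total ends per 10 cm = 188 * 4 = 752
Step 2: EPC = 752 / 10 = 75.2 ends/cm

75.2 ends/cm


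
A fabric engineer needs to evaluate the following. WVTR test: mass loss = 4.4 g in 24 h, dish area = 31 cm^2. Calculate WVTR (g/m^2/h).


Formula: WVTR = mass_loss / (area * time)
Step 1: Convert area: 31 cm^2 = 0.0031 m^2
Step 2: WVTR = 4.4 g / (0.0031 m^2 * 24 h)
Step 3: WVTR = 4.4 / 0.0744 = 59.1 g/m^2/h

59.1 g/m^2/h


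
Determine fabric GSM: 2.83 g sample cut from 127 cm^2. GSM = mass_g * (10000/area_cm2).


Formula: GSM = mass_g / area_m2
Step 1: Convert area: 127 cm^2 = 127 / 10000 = 0.0127 m^2
Step 2: GSM = 2.83 g / 0.0127 m^2 = 222.8 g/m^2

222.8 g/m^2


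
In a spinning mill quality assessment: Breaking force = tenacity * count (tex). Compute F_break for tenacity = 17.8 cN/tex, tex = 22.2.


Formula: Breaking force = Tenacity * Linear density
F = 17.8 cN/tex * 22.2 tex
F = 395.16 cN

395.16 cN


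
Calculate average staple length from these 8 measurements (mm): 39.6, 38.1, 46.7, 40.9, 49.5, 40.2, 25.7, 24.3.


Formula: Mean = sum of lengths / count
Sum = 39.6 + 38.1 + 46.7 + 40.9 + 49.5 + 40.2 + 25.7 + 24.3
Sum = 305.0 mm
Mean = 305.0 / 8 = 38.13 mm

38.13 mm


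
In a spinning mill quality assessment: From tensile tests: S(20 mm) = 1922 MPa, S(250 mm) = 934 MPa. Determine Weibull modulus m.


Formula: m = ln(L1/L2) / ln(S2/S1)
Step 1: ln(L1/L2) = ln(20/250) = -2.52573
Step 2: S2/S1 = 934/1922 = 0.48595
Step 3: ln(S2/S1) = ln(0.48595) = -0.72165
Step 4: m = -2.52573 / -0.72165 = 3.50

3.50 (Weibull m)


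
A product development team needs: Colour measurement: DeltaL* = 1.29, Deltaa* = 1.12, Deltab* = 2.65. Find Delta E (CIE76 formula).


Formula: Delta E = sqrt(dL*^2 + da*^2 + db*^2)
Step 1: dL*^2 = 1.29^2 = 1.6641
Step 2: da*^2 = 1.12^2 = 1.2544
Step 3: db*^2 = 2.65^2 = 7.0225
Step 4: Sum = 1.6641 + 1.2544 + 7.0225 = 9.941
Step 5: Delta E = sqrt(9.941) = 3.15

3.15 Delta E


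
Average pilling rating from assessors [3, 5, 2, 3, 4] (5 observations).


Formula: Mean = sum / count
Sum = 3 + 5 + 2 + 3 + 4 = 17
Mean = 17 / 5 = 3.4

3.4
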